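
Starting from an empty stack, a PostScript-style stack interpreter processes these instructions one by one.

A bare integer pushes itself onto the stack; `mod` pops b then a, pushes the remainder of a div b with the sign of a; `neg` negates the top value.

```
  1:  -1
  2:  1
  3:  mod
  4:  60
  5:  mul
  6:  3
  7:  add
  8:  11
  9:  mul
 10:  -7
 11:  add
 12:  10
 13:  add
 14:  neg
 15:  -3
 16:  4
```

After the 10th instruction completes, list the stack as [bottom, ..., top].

[33, -7]

-1  → -1
1   → -1 1
mod → 0
60  → 0 60
mul → 0
3   → 0 3
add → 3
11  → 3 11
mul → 33
-7  → 33 -7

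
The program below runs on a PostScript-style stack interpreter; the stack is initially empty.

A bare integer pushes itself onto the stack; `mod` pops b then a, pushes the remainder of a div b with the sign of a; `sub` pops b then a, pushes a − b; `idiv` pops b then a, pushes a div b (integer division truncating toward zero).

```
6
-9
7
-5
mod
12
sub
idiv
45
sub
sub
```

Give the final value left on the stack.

51

6    : [6]
-9   : [6, -9]
7    : [6, -9, 7]
-5   : [6, -9, 7, -5]
mod  : [6, -9, 2]
12   : [6, -9, 2, 12]
sub  : [6, -9, -10]
idiv : [6, 0]
45   : [6, 0, 45]
sub  : [6, -45]
sub  : [51]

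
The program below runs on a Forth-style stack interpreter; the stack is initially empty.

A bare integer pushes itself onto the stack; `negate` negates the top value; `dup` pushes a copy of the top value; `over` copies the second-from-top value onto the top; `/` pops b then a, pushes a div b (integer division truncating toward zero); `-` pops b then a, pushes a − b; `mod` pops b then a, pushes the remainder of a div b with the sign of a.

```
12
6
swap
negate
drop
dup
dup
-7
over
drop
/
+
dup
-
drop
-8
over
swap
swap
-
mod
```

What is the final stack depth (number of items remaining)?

12     : 12
6      : 12 6
swap   : 6 12
negate : 6 -12
drop   : 6
dup    : 6 6
dup    : 6 6 6
-7     : 6 6 6 -7
over   : 6 6 6 -7 6
drop   : 6 6 6 -7
/      : 6 6 0
+      : 6 6
dup    : 6 6 6
-      : 6 0
drop   : 6
-8     : 6 -8
over   : 6 -8 6
swap   : 6 6 -8
swap   : 6 -8 6
-      : 6 -14
mod    : 6

1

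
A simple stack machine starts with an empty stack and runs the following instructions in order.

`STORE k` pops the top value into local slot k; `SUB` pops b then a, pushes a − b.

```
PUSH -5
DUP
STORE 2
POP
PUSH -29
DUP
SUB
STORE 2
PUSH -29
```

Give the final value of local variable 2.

PUSH -5  : -5
DUP      : -5 -5
STORE 2  : -5
POP      : (empty)
PUSH -29 : -29
DUP      : -29 -29
SUB      : 0
STORE 2  : (empty)
PUSH -29 : -29

0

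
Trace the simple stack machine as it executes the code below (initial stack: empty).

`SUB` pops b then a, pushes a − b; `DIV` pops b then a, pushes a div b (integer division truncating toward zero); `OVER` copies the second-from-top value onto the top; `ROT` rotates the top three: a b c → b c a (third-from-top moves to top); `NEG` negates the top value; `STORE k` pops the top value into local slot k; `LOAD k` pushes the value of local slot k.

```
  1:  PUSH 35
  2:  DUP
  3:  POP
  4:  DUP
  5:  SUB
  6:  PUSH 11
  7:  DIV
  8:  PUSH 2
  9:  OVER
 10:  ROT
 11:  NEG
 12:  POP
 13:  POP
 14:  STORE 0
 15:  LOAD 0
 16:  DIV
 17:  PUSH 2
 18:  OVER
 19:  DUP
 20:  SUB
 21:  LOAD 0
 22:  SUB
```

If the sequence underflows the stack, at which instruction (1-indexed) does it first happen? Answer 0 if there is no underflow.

16

PUSH 35 → [35]
DUP     → [35, 35]
POP     → [35]
DUP     → [35, 35]
SUB     → [0]
PUSH 11 → [0, 11]
DIV     → [0]
PUSH 2  → [0, 2]
OVER    → [0, 2, 0]
ROT     → [2, 0, 0]
NEG     → [2, 0, 0]
POP     → [2, 0]
POP     → [2]
STORE 0 → []
LOAD 0  → [2]
DIV  — needs 2 operands, stack has 1 → underflow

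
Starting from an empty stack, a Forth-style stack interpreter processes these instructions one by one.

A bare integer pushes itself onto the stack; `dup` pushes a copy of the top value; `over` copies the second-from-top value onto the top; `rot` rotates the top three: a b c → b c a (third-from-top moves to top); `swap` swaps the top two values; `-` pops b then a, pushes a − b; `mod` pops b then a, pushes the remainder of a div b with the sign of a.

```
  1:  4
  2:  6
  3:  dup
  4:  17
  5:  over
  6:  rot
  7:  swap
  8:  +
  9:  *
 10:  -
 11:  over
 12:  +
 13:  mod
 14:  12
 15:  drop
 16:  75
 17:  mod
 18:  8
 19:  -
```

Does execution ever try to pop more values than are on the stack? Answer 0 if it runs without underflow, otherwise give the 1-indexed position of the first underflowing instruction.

4    → 4
6    → 4 6
dup  → 4 6 6
17   → 4 6 6 17
over → 4 6 6 17 6
rot  → 4 6 17 6 6
swap → 4 6 17 6 6
+    → 4 6 17 12
*    → 4 6 204
-    → 4 -198
over → 4 -198 4
+    → 4 -194
mod  → 4
12   → 4 12
drop → 4
75   → 4 75
mod  → 4
8    → 4 8
-    → -4

0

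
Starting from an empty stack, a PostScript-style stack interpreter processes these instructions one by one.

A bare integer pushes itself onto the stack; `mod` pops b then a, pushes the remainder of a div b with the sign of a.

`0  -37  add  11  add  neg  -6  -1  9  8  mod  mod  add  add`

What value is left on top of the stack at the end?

20

0    0
-37  0 -37
add  -37
11   -37 11
add  -26
neg  26
-6   26 -6
-1   26 -6 -1
9    26 -6 -1 9
8    26 -6 -1 9 8
mod  26 -6 -1 1
mod  26 -6 0
add  26 -6
add  20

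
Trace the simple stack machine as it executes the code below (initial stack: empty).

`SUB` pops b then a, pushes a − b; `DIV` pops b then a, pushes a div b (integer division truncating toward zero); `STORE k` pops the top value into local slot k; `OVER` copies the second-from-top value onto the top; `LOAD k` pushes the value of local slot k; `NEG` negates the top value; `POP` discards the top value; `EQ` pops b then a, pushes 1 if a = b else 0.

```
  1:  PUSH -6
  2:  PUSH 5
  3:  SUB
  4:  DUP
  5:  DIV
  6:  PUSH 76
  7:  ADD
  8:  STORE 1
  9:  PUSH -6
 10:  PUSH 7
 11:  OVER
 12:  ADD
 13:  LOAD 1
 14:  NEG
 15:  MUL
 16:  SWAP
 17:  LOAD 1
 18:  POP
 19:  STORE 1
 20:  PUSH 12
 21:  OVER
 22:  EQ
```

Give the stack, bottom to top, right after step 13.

PUSH -6  -6
PUSH 5   -6 5
SUB      -11
DUP      -11 -11
DIV      1
PUSH 76  1 76
ADD      77
STORE 1  (empty)
PUSH -6  -6
PUSH 7   -6 7
OVER     -6 7 -6
ADD      -6 1
LOAD 1   -6 1 77

[-6, 1, 77]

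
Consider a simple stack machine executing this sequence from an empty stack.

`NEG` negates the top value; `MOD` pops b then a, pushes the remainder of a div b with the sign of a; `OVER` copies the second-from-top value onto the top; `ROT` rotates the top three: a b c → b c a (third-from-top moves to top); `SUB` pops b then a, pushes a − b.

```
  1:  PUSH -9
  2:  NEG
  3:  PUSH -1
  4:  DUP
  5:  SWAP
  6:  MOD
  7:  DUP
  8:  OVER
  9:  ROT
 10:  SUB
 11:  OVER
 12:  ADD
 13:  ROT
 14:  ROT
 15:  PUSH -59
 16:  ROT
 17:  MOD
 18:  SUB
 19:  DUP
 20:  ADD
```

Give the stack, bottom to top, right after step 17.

[0, 0, -5]

PUSH -9   [-9]
NEG       [9]
PUSH -1   [9, -1]
DUP       [9, -1, -1]
SWAP      [9, -1, -1]
MOD       [9, 0]
DUP       [9, 0, 0]
OVER      [9, 0, 0, 0]
ROT       [9, 0, 0, 0]
SUB       [9, 0, 0]
OVER      [9, 0, 0, 0]
ADD       [9, 0, 0]
ROT       [0, 0, 9]
ROT       [0, 9, 0]
PUSH -59  [0, 9, 0, -59]
ROT       [0, 0, -59, 9]
MOD       [0, 0, -5]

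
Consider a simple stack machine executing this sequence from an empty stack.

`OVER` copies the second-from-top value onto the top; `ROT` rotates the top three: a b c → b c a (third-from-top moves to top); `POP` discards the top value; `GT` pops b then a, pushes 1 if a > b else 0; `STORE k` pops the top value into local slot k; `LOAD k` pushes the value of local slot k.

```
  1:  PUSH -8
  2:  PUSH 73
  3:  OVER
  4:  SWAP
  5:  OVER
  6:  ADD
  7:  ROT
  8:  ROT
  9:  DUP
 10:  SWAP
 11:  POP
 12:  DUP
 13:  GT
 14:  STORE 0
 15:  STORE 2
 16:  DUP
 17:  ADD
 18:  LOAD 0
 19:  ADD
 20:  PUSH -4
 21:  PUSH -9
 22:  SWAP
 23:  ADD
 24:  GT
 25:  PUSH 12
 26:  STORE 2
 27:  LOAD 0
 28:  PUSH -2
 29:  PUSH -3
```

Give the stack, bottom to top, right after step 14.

PUSH -8 : [-8]
PUSH 73 : [-8, 73]
OVER    : [-8, 73, -8]
SWAP    : [-8, -8, 73]
OVER    : [-8, -8, 73, -8]
ADD     : [-8, -8, 65]
ROT     : [-8, 65, -8]
ROT     : [65, -8, -8]
DUP     : [65, -8, -8, -8]
SWAP    : [65, -8, -8, -8]
POP     : [65, -8, -8]
DUP     : [65, -8, -8, -8]
GT      : [65, -8, 0]
STORE 0 : [65, -8]

[65, -8]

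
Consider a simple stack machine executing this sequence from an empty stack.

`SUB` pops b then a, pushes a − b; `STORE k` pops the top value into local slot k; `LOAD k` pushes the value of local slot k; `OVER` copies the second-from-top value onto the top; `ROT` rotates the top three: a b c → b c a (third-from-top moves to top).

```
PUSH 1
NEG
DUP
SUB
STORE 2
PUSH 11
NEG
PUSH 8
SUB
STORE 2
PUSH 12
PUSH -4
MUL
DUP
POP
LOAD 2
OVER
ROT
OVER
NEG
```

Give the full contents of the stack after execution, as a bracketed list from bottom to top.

PUSH 1  -> [1]
NEG     -> [-1]
DUP     -> [-1, -1]
SUB     -> [0]
STORE 2 -> []
PUSH 11 -> [11]
NEG     -> [-11]
PUSH 8  -> [-11, 8]
SUB     -> [-19]
STORE 2 -> []
PUSH 12 -> [12]
PUSH -4 -> [12, -4]
MUL     -> [-48]
DUP     -> [-48, -48]
POP     -> [-48]
LOAD 2  -> [-48, -19]
OVER    -> [-48, -19, -48]
ROT     -> [-19, -48, -48]
OVER    -> [-19, -48, -48, -48]
NEG     -> [-19, -48, -48, 48]

[-19, -48, -48, 48]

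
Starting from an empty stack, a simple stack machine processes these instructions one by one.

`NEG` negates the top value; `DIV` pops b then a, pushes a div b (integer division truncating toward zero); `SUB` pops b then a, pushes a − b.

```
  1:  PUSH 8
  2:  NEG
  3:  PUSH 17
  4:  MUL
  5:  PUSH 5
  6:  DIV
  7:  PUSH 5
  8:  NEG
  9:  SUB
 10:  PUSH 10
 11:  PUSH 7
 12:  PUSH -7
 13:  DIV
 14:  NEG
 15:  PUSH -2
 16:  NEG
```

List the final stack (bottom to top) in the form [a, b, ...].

[-22, 10, 1, 2]

PUSH 8  : 8
NEG     : -8
PUSH 17 : -8 17
MUL     : -136
PUSH 5  : -136 5
DIV     : -27
PUSH 5  : -27 5
NEG     : -27 -5
SUB     : -22
PUSH 10 : -22 10
PUSH 7  : -22 10 7
PUSH -7 : -22 10 7 -7
DIV     : -22 10 -1
NEG     : -22 10 1
PUSH -2 : -22 10 1 -2
NEG     : -22 10 1 2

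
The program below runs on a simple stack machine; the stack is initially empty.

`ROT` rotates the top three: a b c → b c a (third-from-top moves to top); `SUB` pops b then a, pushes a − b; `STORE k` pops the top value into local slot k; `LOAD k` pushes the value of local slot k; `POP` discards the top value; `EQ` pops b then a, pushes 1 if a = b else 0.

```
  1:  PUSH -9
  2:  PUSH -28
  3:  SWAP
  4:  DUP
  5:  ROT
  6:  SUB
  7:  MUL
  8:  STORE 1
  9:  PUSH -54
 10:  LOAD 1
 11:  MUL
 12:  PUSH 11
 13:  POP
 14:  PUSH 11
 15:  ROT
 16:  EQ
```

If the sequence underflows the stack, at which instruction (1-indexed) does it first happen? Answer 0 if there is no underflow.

PUSH -9  : -9
PUSH -28 : -9 -28
SWAP     : -28 -9
DUP      : -28 -9 -9
ROT      : -9 -9 -28
SUB      : -9 19
MUL      : -171
STORE 1  : (empty)
PUSH -54 : -54
LOAD 1   : -54 -171
MUL      : 9234
PUSH 11  : 9234 11
POP      : 9234
PUSH 11  : 9234 11
ROT  — needs 3 operands, stack has 2 → underflow

15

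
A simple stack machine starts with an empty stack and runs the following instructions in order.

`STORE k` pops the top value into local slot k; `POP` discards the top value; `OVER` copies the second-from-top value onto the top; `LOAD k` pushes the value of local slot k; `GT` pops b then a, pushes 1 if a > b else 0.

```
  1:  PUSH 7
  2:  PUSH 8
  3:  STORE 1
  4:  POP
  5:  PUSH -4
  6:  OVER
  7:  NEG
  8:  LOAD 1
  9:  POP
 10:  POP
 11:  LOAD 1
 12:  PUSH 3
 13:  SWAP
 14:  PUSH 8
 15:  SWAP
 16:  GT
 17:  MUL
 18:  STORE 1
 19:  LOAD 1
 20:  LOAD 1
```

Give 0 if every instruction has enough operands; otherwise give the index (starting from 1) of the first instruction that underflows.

6

PUSH 7  -> [7]
PUSH 8  -> [7, 8]
STORE 1 -> [7]
POP     -> []
PUSH -4 -> [-4]
OVER  — needs 2 operands, stack has 1 → underflow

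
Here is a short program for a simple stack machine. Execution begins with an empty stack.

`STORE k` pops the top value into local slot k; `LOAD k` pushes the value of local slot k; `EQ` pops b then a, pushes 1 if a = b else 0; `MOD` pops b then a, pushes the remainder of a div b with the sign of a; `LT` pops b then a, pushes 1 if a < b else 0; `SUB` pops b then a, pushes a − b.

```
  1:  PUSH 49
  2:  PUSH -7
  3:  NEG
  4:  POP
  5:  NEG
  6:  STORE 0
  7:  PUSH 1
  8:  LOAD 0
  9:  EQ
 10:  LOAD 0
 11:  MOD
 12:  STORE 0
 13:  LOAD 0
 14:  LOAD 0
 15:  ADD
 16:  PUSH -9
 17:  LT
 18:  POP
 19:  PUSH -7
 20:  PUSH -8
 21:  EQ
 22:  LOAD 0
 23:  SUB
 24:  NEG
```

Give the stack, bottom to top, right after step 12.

[]

PUSH 49 : 49
PUSH -7 : 49 -7
NEG     : 49 7
POP     : 49
NEG     : -49
STORE 0 : (empty)
PUSH 1  : 1
LOAD 0  : 1 -49
EQ      : 0
LOAD 0  : 0 -49
MOD     : 0
STORE 0 : (empty)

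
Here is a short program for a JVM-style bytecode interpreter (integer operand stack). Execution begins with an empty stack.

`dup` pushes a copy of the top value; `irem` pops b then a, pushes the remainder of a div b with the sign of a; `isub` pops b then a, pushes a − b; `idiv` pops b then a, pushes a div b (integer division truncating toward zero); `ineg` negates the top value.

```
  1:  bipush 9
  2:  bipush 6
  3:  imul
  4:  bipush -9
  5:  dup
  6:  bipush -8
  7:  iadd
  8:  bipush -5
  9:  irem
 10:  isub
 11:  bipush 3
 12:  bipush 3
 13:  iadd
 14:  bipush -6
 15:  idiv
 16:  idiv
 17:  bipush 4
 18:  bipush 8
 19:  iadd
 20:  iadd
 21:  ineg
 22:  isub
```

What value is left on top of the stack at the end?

bipush 9  → [9]
bipush 6  → [9, 6]
imul      → [54]
bipush -9 → [54, -9]
dup       → [54, -9, -9]
bipush -8 → [54, -9, -9, -8]
iadd      → [54, -9, -17]
bipush -5 → [54, -9, -17, -5]
irem      → [54, -9, -2]
isub      → [54, -7]
bipush 3  → [54, -7, 3]
bipush 3  → [54, -7, 3, 3]
iadd      → [54, -7, 6]
bipush -6 → [54, -7, 6, -6]
idiv      → [54, -7, -1]
idiv      → [54, 7]
bipush 4  → [54, 7, 4]
bipush 8  → [54, 7, 4, 8]
iadd      → [54, 7, 12]
iadd      → [54, 19]
ineg      → [54, -19]
isub      → [73]

73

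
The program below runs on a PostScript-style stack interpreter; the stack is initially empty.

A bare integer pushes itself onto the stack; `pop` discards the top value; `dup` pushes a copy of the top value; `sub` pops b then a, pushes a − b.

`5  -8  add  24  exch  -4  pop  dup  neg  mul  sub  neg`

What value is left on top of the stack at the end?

-33

5    -> 5
-8   -> 5 -8
add  -> -3
24   -> -3 24
exch -> 24 -3
-4   -> 24 -3 -4
pop  -> 24 -3
dup  -> 24 -3 -3
neg  -> 24 -3 3
mul  -> 24 -9
sub  -> 33
neg  -> -33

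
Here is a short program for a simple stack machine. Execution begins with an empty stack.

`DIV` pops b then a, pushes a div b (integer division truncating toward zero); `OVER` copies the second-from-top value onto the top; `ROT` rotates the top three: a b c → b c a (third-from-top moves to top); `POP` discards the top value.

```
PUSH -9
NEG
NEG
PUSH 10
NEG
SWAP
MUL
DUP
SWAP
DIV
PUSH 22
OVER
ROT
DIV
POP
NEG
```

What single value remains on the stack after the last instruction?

PUSH -9 → -9
NEG     → 9
NEG     → -9
PUSH 10 → -9 10
NEG     → -9 -10
SWAP    → -10 -9
MUL     → 90
DUP     → 90 90
SWAP    → 90 90
DIV     → 1
PUSH 22 → 1 22
OVER    → 1 22 1
ROT     → 22 1 1
DIV     → 22 1
POP     → 22
NEG     → -22

-22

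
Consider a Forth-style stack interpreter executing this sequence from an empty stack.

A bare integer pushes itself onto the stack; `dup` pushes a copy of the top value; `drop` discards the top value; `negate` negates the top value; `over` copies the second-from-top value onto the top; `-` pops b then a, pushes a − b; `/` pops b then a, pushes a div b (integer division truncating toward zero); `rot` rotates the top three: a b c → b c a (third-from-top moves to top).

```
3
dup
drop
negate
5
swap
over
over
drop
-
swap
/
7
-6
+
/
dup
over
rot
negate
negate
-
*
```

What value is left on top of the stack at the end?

0

3       [3]
dup     [3, 3]
drop    [3]
negate  [-3]
5       [-3, 5]
swap    [5, -3]
over    [5, -3, 5]
over    [5, -3, 5, -3]
drop    [5, -3, 5]
-       [5, -8]
swap    [-8, 5]
/       [-1]
7       [-1, 7]
-6      [-1, 7, -6]
+       [-1, 1]
/       [-1]
dup     [-1, -1]
over    [-1, -1, -1]
rot     [-1, -1, -1]
negate  [-1, -1, 1]
negate  [-1, -1, -1]
-       [-1, 0]
*       [0]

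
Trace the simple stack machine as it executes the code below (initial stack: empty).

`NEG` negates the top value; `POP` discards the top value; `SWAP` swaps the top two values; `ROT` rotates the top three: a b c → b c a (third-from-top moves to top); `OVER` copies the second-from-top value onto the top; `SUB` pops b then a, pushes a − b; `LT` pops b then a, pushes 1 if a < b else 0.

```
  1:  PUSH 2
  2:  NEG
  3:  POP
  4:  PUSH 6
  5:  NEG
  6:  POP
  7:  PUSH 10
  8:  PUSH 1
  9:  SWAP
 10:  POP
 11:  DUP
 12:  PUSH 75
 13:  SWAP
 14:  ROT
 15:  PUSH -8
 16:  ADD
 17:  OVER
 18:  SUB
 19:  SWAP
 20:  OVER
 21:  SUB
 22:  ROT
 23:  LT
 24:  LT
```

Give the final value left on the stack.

1

PUSH 2  : [2]
NEG     : [-2]
POP     : []
PUSH 6  : [6]
NEG     : [-6]
POP     : []
PUSH 10 : [10]
PUSH 1  : [10, 1]
SWAP    : [1, 10]
POP     : [1]
DUP     : [1, 1]
PUSH 75 : [1, 1, 75]
SWAP    : [1, 75, 1]
ROT     : [75, 1, 1]
PUSH -8 : [75, 1, 1, -8]
ADD     : [75, 1, -7]
OVER    : [75, 1, -7, 1]
SUB     : [75, 1, -8]
SWAP    : [75, -8, 1]
OVER    : [75, -8, 1, -8]
SUB     : [75, -8, 9]
ROT     : [-8, 9, 75]
LT      : [-8, 1]
LT      : [1]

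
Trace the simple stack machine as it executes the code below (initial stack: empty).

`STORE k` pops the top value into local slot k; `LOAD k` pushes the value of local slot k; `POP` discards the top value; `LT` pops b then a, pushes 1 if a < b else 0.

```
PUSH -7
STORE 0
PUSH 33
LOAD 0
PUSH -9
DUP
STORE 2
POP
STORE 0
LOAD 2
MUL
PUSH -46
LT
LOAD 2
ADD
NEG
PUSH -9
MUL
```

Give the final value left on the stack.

PUSH -7  : -7
STORE 0  : (empty)
PUSH 33  : 33
LOAD 0   : 33 -7
PUSH -9  : 33 -7 -9
DUP      : 33 -7 -9 -9
STORE 2  : 33 -7 -9
POP      : 33 -7
STORE 0  : 33
LOAD 2   : 33 -9
MUL      : -297
PUSH -46 : -297 -46
LT       : 1
LOAD 2   : 1 -9
ADD      : -8
NEG      : 8
PUSH -9  : 8 -9
MUL      : -72

-72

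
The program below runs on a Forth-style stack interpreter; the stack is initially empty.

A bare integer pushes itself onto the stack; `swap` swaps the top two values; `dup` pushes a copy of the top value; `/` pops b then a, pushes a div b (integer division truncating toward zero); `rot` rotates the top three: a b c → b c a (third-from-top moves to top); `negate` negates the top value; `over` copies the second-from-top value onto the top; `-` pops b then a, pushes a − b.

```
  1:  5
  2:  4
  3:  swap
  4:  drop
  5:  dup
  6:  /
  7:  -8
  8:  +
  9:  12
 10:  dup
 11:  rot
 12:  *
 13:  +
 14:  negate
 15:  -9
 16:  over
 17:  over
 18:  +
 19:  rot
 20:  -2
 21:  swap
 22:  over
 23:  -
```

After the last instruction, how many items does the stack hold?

5       5
4       5 4
swap    4 5
drop    4
dup     4 4
/       1
-8      1 -8
+       -7
12      -7 12
dup     -7 12 12
rot     12 12 -7
*       12 -84
+       -72
negate  72
-9      72 -9
over    72 -9 72
over    72 -9 72 -9
+       72 -9 63
rot     -9 63 72
-2      -9 63 72 -2
swap    -9 63 -2 72
over    -9 63 -2 72 -2
-       -9 63 -2 74

4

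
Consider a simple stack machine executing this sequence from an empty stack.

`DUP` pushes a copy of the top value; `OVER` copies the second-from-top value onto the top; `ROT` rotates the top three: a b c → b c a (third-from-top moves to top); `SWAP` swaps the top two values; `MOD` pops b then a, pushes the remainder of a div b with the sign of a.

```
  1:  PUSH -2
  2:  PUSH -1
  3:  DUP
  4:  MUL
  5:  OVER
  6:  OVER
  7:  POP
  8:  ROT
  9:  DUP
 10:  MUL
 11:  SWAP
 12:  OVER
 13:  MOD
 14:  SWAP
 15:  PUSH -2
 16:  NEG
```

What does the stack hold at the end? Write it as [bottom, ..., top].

PUSH -2 : [-2]
PUSH -1 : [-2, -1]
DUP     : [-2, -1, -1]
MUL     : [-2, 1]
OVER    : [-2, 1, -2]
OVER    : [-2, 1, -2, 1]
POP     : [-2, 1, -2]
ROT     : [1, -2, -2]
DUP     : [1, -2, -2, -2]
MUL     : [1, -2, 4]
SWAP    : [1, 4, -2]
OVER    : [1, 4, -2, 4]
MOD     : [1, 4, -2]
SWAP    : [1, -2, 4]
PUSH -2 : [1, -2, 4, -2]
NEG     : [1, -2, 4, 2]

[1, -2, 4, 2]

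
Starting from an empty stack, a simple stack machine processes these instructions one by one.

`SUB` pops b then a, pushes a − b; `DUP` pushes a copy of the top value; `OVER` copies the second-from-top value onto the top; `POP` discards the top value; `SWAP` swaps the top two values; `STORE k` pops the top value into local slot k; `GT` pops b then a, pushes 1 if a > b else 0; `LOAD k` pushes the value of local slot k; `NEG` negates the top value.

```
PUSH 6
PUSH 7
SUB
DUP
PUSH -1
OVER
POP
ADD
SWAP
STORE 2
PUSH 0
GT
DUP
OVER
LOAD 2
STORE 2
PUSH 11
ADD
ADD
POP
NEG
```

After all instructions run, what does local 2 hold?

PUSH 6  -> 6
PUSH 7  -> 6 7
SUB     -> -1
DUP     -> -1 -1
PUSH -1 -> -1 -1 -1
OVER    -> -1 -1 -1 -1
POP     -> -1 -1 -1
ADD     -> -1 -2
SWAP    -> -2 -1
STORE 2 -> -2
PUSH 0  -> -2 0
GT      -> 0
DUP     -> 0 0
OVER    -> 0 0 0
LOAD 2  -> 0 0 0 -1
STORE 2 -> 0 0 0
PUSH 11 -> 0 0 0 11
ADD     -> 0 0 11
ADD     -> 0 11
POP     -> 0
NEG     -> 0

-1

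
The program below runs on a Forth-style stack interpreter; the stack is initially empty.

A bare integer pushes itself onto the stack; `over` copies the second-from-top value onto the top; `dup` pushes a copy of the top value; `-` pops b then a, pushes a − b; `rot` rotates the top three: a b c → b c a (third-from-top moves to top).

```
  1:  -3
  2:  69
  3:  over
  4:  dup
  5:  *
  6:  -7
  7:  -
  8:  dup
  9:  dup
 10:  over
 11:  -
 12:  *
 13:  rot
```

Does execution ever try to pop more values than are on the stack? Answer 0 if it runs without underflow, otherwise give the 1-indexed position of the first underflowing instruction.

-3   -> -3
69   -> -3 69
over -> -3 69 -3
dup  -> -3 69 -3 -3
*    -> -3 69 9
-7   -> -3 69 9 -7
-    -> -3 69 16
dup  -> -3 69 16 16
dup  -> -3 69 16 16 16
over -> -3 69 16 16 16 16
-    -> -3 69 16 16 0
*    -> -3 69 16 0
rot  -> -3 16 0 69

0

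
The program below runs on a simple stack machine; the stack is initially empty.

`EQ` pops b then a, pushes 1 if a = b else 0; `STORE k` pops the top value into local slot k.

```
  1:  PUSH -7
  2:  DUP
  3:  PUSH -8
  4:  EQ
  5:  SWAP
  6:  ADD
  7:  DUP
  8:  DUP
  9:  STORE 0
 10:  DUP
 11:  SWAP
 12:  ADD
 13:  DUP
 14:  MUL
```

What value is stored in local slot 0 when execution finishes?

PUSH -7 -> -7
DUP     -> -7 -7
PUSH -8 -> -7 -7 -8
EQ      -> -7 0
SWAP    -> 0 -7
ADD     -> -7
DUP     -> -7 -7
DUP     -> -7 -7 -7
STORE 0 -> -7 -7
DUP     -> -7 -7 -7
SWAP    -> -7 -7 -7
ADD     -> -7 -14
DUP     -> -7 -14 -14
MUL     -> -7 196

-7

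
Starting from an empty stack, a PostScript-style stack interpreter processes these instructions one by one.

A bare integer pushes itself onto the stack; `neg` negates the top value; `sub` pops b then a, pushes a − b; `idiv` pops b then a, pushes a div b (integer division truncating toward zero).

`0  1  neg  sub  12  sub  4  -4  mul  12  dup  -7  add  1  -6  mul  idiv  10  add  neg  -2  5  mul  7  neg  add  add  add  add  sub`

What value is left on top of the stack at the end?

20

0    : 0
1    : 0 1
neg  : 0 -1
sub  : 1
12   : 1 12
sub  : -11
4    : -11 4
-4   : -11 4 -4
mul  : -11 -16
12   : -11 -16 12
dup  : -11 -16 12 12
-7   : -11 -16 12 12 -7
add  : -11 -16 12 5
1    : -11 -16 12 5 1
-6   : -11 -16 12 5 1 -6
mul  : -11 -16 12 5 -6
idiv : -11 -16 12 0
10   : -11 -16 12 0 10
add  : -11 -16 12 10
neg  : -11 -16 12 -10
-2   : -11 -16 12 -10 -2
5    : -11 -16 12 -10 -2 5
mul  : -11 -16 12 -10 -10
7    : -11 -16 12 -10 -10 7
neg  : -11 -16 12 -10 -10 -7
add  : -11 -16 12 -10 -17
add  : -11 -16 12 -27
add  : -11 -16 -15
add  : -11 -31
sub  : 20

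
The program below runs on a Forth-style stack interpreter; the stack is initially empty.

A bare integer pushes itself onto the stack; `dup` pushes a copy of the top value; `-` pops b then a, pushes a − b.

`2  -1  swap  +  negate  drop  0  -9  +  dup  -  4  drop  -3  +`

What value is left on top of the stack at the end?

-3

2      -> 2
-1     -> 2 -1
swap   -> -1 2
+      -> 1
negate -> -1
drop   -> (empty)
0      -> 0
-9     -> 0 -9
+      -> -9
dup    -> -9 -9
-      -> 0
4      -> 0 4
drop   -> 0
-3     -> 0 -3
+      -> -3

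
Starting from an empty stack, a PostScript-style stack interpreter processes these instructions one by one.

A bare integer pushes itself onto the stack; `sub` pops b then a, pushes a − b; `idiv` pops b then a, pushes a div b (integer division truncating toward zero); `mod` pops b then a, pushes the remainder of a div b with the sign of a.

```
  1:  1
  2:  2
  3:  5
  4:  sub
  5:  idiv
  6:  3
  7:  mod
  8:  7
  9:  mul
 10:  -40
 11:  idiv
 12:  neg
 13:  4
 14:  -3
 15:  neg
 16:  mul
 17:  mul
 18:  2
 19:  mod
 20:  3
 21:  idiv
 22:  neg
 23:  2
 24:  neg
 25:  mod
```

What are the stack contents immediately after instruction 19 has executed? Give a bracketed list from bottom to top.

1    -> [1]
2    -> [1, 2]
5    -> [1, 2, 5]
sub  -> [1, -3]
idiv -> [0]
3    -> [0, 3]
mod  -> [0]
7    -> [0, 7]
mul  -> [0]
-40  -> [0, -40]
idiv -> [0]
neg  -> [0]
4    -> [0, 4]
-3   -> [0, 4, -3]
neg  -> [0, 4, 3]
mul  -> [0, 12]
mul  -> [0]
2    -> [0, 2]
mod  -> [0]

[0]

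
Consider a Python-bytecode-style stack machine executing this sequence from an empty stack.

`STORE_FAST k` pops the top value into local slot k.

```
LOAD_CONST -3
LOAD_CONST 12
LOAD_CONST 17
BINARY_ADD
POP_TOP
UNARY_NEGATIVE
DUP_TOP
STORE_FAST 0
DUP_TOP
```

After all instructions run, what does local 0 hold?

3

LOAD_CONST -3   [-3]
LOAD_CONST 12   [-3, 12]
LOAD_CONST 17   [-3, 12, 17]
BINARY_ADD      [-3, 29]
POP_TOP         [-3]
UNARY_NEGATIVE  [3]
DUP_TOP         [3, 3]
STORE_FAST 0    [3]
DUP_TOP         [3, 3]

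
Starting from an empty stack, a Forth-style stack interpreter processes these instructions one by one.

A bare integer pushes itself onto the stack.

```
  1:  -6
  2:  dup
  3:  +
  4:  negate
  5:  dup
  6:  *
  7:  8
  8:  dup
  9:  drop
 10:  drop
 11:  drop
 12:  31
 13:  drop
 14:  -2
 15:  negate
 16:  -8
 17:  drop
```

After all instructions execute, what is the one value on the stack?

-6     -> [-6]
dup    -> [-6, -6]
+      -> [-12]
negate -> [12]
dup    -> [12, 12]
*      -> [144]
8      -> [144, 8]
dup    -> [144, 8, 8]
drop   -> [144, 8]
drop   -> [144]
drop   -> []
31     -> [31]
drop   -> []
-2     -> [-2]
negate -> [2]
-8     -> [2, -8]
drop   -> [2]

2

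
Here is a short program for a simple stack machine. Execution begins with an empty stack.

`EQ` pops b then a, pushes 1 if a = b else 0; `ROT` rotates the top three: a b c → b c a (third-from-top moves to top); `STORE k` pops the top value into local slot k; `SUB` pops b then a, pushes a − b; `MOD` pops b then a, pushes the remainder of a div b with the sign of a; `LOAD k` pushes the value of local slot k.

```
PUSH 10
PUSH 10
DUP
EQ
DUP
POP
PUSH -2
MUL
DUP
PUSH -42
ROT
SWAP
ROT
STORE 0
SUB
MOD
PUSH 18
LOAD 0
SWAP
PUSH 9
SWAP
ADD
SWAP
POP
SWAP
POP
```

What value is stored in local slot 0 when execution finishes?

-2

PUSH 10  → 10
PUSH 10  → 10 10
DUP      → 10 10 10
EQ       → 10 1
DUP      → 10 1 1
POP      → 10 1
PUSH -2  → 10 1 -2
MUL      → 10 -2
DUP      → 10 -2 -2
PUSH -42 → 10 -2 -2 -42
ROT      → 10 -2 -42 -2
SWAP     → 10 -2 -2 -42
ROT      → 10 -2 -42 -2
STORE 0  → 10 -2 -42
SUB      → 10 40
MOD      → 10
PUSH 18  → 10 18
LOAD 0   → 10 18 -2
SWAP     → 10 -2 18
PUSH 9   → 10 -2 18 9
SWAP     → 10 -2 9 18
ADD      → 10 -2 27
SWAP     → 10 27 -2
POP      → 10 27
SWAP     → 27 10
POP      → 27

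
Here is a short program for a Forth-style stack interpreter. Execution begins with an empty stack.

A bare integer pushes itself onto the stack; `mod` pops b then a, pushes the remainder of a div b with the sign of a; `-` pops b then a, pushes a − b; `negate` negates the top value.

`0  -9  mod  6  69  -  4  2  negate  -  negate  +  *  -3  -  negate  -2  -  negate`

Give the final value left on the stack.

0       0
-9      0 -9
mod     0
6       0 6
69      0 6 69
-       0 -63
4       0 -63 4
2       0 -63 4 2
negate  0 -63 4 -2
-       0 -63 6
negate  0 -63 -6
+       0 -69
*       0
-3      0 -3
-       3
negate  -3
-2      -3 -2
-       -1
negate  1

1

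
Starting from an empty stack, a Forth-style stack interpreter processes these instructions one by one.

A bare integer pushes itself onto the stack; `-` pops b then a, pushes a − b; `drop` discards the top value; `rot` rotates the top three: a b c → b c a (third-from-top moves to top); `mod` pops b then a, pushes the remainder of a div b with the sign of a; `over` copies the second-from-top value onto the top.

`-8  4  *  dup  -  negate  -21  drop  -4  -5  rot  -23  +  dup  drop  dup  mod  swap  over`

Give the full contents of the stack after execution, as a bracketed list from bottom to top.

-8     -> -8
4      -> -8 4
*      -> -32
dup    -> -32 -32
-      -> 0
negate -> 0
-21    -> 0 -21
drop   -> 0
-4     -> 0 -4
-5     -> 0 -4 -5
rot    -> -4 -5 0
-23    -> -4 -5 0 -23
+      -> -4 -5 -23
dup    -> -4 -5 -23 -23
drop   -> -4 -5 -23
dup    -> -4 -5 -23 -23
mod    -> -4 -5 0
swap   -> -4 0 -5
over   -> -4 0 -5 0

[-4, 0, -5, 0]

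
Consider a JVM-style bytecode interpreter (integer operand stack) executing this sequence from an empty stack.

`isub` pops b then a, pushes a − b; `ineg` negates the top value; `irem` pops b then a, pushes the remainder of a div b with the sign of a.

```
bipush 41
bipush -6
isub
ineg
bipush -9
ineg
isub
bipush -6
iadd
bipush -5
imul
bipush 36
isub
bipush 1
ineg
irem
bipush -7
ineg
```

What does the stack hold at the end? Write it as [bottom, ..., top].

[0, 7]

bipush 41 : [41]
bipush -6 : [41, -6]
isub      : [47]
ineg      : [-47]
bipush -9 : [-47, -9]
ineg      : [-47, 9]
isub      : [-56]
bipush -6 : [-56, -6]
iadd      : [-62]
bipush -5 : [-62, -5]
imul      : [310]
bipush 36 : [310, 36]
isub      : [274]
bipush 1  : [274, 1]
ineg      : [274, -1]
irem      : [0]
bipush -7 : [0, -7]
ineg      : [0, 7]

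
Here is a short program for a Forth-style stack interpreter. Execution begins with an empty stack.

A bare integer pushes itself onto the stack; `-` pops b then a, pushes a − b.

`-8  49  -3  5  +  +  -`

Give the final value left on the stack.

-59

-8 → [-8]
49 → [-8, 49]
-3 → [-8, 49, -3]
5  → [-8, 49, -3, 5]
+  → [-8, 49, 2]
+  → [-8, 51]
-  → [-59]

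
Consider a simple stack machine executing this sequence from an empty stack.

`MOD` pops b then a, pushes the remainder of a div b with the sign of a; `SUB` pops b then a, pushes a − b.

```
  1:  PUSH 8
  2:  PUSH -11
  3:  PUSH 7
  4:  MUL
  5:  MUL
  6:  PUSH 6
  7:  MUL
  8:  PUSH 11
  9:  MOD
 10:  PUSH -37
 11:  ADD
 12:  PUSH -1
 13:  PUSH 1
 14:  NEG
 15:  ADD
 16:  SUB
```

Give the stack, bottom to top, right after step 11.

[-37]

PUSH 8    8
PUSH -11  8 -11
PUSH 7    8 -11 7
MUL       8 -77
MUL       -616
PUSH 6    -616 6
MUL       -3696
PUSH 11   -3696 11
MOD       0
PUSH -37  0 -37
ADD       -37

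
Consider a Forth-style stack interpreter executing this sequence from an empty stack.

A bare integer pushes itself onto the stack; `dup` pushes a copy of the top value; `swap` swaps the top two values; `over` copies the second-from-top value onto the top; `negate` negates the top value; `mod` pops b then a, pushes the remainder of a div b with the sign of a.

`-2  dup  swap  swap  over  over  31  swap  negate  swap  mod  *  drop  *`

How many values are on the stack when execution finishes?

1

-2     : -2
dup    : -2 -2
swap   : -2 -2
swap   : -2 -2
over   : -2 -2 -2
over   : -2 -2 -2 -2
31     : -2 -2 -2 -2 31
swap   : -2 -2 -2 31 -2
negate : -2 -2 -2 31 2
swap   : -2 -2 -2 2 31
mod    : -2 -2 -2 2
*      : -2 -2 -4
drop   : -2 -2
*      : 4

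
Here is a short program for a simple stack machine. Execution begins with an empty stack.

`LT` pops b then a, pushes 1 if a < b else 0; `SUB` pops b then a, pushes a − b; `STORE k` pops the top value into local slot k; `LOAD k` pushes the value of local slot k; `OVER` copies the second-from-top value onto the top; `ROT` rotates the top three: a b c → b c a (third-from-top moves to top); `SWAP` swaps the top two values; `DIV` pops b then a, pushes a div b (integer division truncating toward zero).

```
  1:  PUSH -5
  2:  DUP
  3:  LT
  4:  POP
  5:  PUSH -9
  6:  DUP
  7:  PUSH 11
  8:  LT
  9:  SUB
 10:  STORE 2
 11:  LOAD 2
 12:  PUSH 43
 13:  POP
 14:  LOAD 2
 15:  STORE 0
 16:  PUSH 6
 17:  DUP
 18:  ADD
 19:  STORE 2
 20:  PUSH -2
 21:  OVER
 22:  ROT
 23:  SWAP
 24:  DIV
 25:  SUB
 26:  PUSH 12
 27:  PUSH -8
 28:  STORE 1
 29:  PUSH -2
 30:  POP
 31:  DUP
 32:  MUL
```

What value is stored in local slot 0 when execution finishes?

-10

PUSH -5 → -5
DUP     → -5 -5
LT      → 0
POP     → (empty)
PUSH -9 → -9
DUP     → -9 -9
PUSH 11 → -9 -9 11
LT      → -9 1
SUB     → -10
STORE 2 → (empty)
LOAD 2  → -10
PUSH 43 → -10 43
POP     → -10
LOAD 2  → -10 -10
STORE 0 → -10
PUSH 6  → -10 6
DUP     → -10 6 6
ADD     → -10 12
STORE 2 → -10
PUSH -2 → -10 -2
OVER    → -10 -2 -10
ROT     → -2 -10 -10
SWAP    → -2 -10 -10
DIV     → -2 1
SUB     → -3
PUSH 12 → -3 12
PUSH -8 → -3 12 -8
STORE 1 → -3 12
PUSH -2 → -3 12 -2
POP     → -3 12
DUP     → -3 12 12
MUL     → -3 144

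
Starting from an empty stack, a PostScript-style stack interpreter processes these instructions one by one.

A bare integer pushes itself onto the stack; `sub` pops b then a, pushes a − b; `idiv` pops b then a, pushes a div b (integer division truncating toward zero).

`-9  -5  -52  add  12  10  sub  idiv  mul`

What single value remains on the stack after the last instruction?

-9    [-9]
-5    [-9, -5]
-52   [-9, -5, -52]
add   [-9, -57]
12    [-9, -57, 12]
10    [-9, -57, 12, 10]
sub   [-9, -57, 2]
idiv  [-9, -28]
mul   [252]

252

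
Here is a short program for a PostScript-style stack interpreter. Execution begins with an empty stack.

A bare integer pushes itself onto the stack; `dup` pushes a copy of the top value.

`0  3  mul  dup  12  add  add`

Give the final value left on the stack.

12

0    [0]
3    [0, 3]
mul  [0]
dup  [0, 0]
12   [0, 0, 12]
add  [0, 12]
add  [12]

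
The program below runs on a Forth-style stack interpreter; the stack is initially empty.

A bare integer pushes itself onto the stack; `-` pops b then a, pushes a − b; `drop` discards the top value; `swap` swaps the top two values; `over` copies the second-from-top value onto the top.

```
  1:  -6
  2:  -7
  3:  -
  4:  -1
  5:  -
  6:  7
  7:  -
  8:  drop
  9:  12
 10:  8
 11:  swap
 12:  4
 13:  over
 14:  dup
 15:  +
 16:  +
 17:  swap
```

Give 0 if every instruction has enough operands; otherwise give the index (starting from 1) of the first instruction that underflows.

0

-6   -> -6
-7   -> -6 -7
-    -> 1
-1   -> 1 -1
-    -> 2
7    -> 2 7
-    -> -5
drop -> (empty)
12   -> 12
8    -> 12 8
swap -> 8 12
4    -> 8 12 4
over -> 8 12 4 12
dup  -> 8 12 4 12 12
+    -> 8 12 4 24
+    -> 8 12 28
swap -> 8 28 12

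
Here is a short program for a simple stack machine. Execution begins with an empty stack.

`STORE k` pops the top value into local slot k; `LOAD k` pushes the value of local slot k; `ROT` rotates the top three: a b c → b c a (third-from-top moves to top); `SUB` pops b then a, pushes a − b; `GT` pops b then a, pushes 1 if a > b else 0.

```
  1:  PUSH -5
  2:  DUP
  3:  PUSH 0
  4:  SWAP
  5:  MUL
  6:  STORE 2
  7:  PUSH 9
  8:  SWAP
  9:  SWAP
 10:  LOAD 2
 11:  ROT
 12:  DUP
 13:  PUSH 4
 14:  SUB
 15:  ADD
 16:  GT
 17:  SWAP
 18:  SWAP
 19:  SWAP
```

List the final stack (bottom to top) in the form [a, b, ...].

[1, 9]

PUSH -5 : [-5]
DUP     : [-5, -5]
PUSH 0  : [-5, -5, 0]
SWAP    : [-5, 0, -5]
MUL     : [-5, 0]
STORE 2 : [-5]
PUSH 9  : [-5, 9]
SWAP    : [9, -5]
SWAP    : [-5, 9]
LOAD 2  : [-5, 9, 0]
ROT     : [9, 0, -5]
DUP     : [9, 0, -5, -5]
PUSH 4  : [9, 0, -5, -5, 4]
SUB     : [9, 0, -5, -9]
ADD     : [9, 0, -14]
GT      : [9, 1]
SWAP    : [1, 9]
SWAP    : [9, 1]
SWAP    : [1, 9]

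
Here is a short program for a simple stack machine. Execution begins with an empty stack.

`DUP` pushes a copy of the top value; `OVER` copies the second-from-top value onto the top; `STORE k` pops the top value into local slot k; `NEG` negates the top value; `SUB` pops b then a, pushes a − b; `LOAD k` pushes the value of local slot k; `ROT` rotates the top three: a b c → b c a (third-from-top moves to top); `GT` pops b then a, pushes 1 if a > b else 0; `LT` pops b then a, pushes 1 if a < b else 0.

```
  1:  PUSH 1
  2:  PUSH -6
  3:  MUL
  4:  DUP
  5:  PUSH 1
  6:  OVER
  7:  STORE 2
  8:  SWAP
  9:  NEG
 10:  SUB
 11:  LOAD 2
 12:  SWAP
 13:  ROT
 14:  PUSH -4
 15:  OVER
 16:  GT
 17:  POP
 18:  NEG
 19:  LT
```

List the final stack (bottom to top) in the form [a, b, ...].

[-6, 1]

PUSH 1  → [1]
PUSH -6 → [1, -6]
MUL     → [-6]
DUP     → [-6, -6]
PUSH 1  → [-6, -6, 1]
OVER    → [-6, -6, 1, -6]
STORE 2 → [-6, -6, 1]
SWAP    → [-6, 1, -6]
NEG     → [-6, 1, 6]
SUB     → [-6, -5]
LOAD 2  → [-6, -5, -6]
SWAP    → [-6, -6, -5]
ROT     → [-6, -5, -6]
PUSH -4 → [-6, -5, -6, -4]
OVER    → [-6, -5, -6, -4, -6]
GT      → [-6, -5, -6, 1]
POP     → [-6, -5, -6]
NEG     → [-6, -5, 6]
LT      → [-6, 1]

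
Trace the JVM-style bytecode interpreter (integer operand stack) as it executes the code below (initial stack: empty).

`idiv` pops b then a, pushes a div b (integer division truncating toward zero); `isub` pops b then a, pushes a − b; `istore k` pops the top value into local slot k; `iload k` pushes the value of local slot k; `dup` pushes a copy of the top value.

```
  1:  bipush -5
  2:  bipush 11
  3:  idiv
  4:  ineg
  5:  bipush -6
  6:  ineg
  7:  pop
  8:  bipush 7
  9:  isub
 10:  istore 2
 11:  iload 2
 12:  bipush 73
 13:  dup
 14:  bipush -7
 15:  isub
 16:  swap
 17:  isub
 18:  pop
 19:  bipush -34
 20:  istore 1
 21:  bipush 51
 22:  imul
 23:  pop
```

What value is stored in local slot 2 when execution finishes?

bipush -5  -> -5
bipush 11  -> -5 11
idiv       -> 0
ineg       -> 0
bipush -6  -> 0 -6
ineg       -> 0 6
pop        -> 0
bipush 7   -> 0 7
isub       -> -7
istore 2   -> (empty)
iload 2    -> -7
bipush 73  -> -7 73
dup        -> -7 73 73
bipush -7  -> -7 73 73 -7
isub       -> -7 73 80
swap       -> -7 80 73
isub       -> -7 7
pop        -> -7
bipush -34 -> -7 -34
istore 1   -> -7
bipush 51  -> -7 51
imul       -> -357
pop        -> (empty)

-7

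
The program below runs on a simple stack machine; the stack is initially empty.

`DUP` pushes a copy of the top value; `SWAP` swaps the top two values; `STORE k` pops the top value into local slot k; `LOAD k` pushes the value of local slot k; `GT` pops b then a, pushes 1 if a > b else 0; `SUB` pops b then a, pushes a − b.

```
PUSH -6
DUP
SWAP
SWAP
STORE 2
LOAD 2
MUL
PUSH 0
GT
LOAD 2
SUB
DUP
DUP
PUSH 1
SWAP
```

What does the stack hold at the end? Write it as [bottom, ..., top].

PUSH -6 : -6
DUP     : -6 -6
SWAP    : -6 -6
SWAP    : -6 -6
STORE 2 : -6
LOAD 2  : -6 -6
MUL     : 36
PUSH 0  : 36 0
GT      : 1
LOAD 2  : 1 -6
SUB     : 7
DUP     : 7 7
DUP     : 7 7 7
PUSH 1  : 7 7 7 1
SWAP    : 7 7 1 7

[7, 7, 1, 7]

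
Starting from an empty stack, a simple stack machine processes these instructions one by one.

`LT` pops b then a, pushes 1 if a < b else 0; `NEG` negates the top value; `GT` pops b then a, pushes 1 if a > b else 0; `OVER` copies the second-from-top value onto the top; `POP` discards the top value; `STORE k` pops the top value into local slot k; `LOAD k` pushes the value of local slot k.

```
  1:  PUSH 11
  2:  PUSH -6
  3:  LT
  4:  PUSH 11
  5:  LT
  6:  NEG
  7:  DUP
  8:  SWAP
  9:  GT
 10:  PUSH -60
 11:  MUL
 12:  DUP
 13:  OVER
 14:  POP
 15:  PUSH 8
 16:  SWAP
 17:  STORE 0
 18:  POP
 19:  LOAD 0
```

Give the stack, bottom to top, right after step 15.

[0, 0, 8]

PUSH 11  : [11]
PUSH -6  : [11, -6]
LT       : [0]
PUSH 11  : [0, 11]
LT       : [1]
NEG      : [-1]
DUP      : [-1, -1]
SWAP     : [-1, -1]
GT       : [0]
PUSH -60 : [0, -60]
MUL      : [0]
DUP      : [0, 0]
OVER     : [0, 0, 0]
POP      : [0, 0]
PUSH 8   : [0, 0, 8]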